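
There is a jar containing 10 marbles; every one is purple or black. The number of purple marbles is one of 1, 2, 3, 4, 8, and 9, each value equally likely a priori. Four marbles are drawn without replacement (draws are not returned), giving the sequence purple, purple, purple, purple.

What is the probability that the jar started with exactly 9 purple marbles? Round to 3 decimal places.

Compute the likelihood of the observed sequence for each case: P(data | r = 1) = (1/10)(0/9) = 0; P(data | r = 2) = (2/10)(1/9)(0/8) = 0; P(data | r = 3) = (3/10)(2/9)(1/8)(0/7) = 0; P(data | r = 4) = (4/10)(3/9)(2/8)(1/7) = 0.0047619; P(data | r = 8) = (8/10)(7/9)(6/8)(5/7) = 0.33333; P(data | r = 9) = (9/10)(8/9)(7/8)(6/7) = 0.6.
The prior-weighted likelihoods are 1/6 · 0 = 0, 1/6 · 0 = 0, 1/6 · 0 = 0, 1/6 · 0.0047619 = 0.00079365, 1/6 · 0.33333 = 0.055556, 1/6 · 0.6 = 0.1; summing to 0.15635.
By Bayes' rule, P(r = 9 | data) = (0.1) / (0.15635) = 0.63959.

0.640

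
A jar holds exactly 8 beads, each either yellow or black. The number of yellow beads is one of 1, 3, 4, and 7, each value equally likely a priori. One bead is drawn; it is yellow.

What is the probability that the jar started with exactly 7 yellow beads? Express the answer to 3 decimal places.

The likelihood of this draw under each hypothesis: P(data | r = 1) = (1/8) = 1/8; P(data | r = 3) = (3/8) = 3/8; P(data | r = 4) = (4/8) = 1/2; P(data | r = 7) = (7/8) = 7/8.
Multiplying each by its prior: 1/4 · 1/8 = 1/32, 1/4 · 3/8 = 3/32, 1/4 · 1/2 = 1/8, 1/4 · 7/8 = 7/32; summing to 15/32.
Therefore the posterior P(r = 7 | data) = (7/32) / (15/32) = 7/15.

0.467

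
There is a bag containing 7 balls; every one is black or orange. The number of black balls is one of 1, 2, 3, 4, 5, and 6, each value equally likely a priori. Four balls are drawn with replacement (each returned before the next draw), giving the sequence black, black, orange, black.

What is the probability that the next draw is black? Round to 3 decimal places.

0.655

The likelihood of the observed sequence under each hypothesis: P(data | r = 1) = (1/7)(1/7)(6/7)(1/7) = 0.002499; P(data | r = 2) = (2/7)(2/7)(5/7)(2/7) = 0.01666; P(data | r = 3) = (3/7)(3/7)(4/7)(3/7) = 0.044981; P(data | r = 4) = (4/7)(4/7)(3/7)(4/7) = 0.079967; P(data | r = 5) = (5/7)(5/7)(2/7)(5/7) = 0.10412; P(data | r = 6) = (6/7)(6/7)(1/7)(6/7) = 0.089963.
Weighting by the prior gives 1/6 · 0.002499 = 0.00041649, 1/6 · 0.01666 = 0.0027766, 1/6 · 0.044981 = 0.0074969, 1/6 · 0.079967 = 0.013328, 1/6 · 0.10412 = 0.017354, 1/6 · 0.089963 = 0.014994; summing to 0.056365.
Dividing through by the total gives posterior P(r = 1 | data) = 0.0073892, P(r = 2 | data) = 0.049261, P(r = 3 | data) = 0.133, P(r = 4 | data) = 0.23645, P(r = 5 | data) = 0.30788, P(r = 6 | data) = 0.26601.
The predictive probability is P(black next | data) = (1/7)(0.0073892) + (2/7)(0.049261) + (3/7)(0.133) + (4/7)(0.23645) + (5/7)(0.30788) + (6/7)(0.26601) = 0.65517.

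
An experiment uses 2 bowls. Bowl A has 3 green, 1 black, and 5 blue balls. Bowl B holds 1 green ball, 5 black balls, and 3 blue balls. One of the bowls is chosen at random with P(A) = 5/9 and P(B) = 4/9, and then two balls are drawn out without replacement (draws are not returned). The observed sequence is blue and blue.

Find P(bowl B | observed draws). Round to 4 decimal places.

0.1935

The likelihood of the observed sequence under each hypothesis: P(data | bowl A) = (5/9)(4/8) = 5/18; P(data | bowl B) = (3/9)(2/8) = 1/12.
The prior-weighted likelihoods are 5/9 · 5/18 = 25/162, 4/9 · 1/12 = 1/27; with total 31/162.
By Bayes' rule, P(bowl B | data) = (1/27) / (31/162) = 6/31.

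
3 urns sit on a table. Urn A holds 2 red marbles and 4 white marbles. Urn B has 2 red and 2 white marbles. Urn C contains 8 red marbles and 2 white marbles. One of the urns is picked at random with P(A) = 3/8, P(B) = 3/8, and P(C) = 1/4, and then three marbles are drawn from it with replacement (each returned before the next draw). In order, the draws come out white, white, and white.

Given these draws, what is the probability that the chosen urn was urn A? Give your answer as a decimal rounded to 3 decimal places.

0.695

The likelihood of the observed sequence under each hypothesis: P(data | urn A) = (4/6)(4/6)(4/6) = 0.2963; P(data | urn B) = (2/4)(2/4)(2/4) = 0.125; P(data | urn C) = (2/10)(2/10)(2/10) = 0.008.
Weighting by the prior gives 3/8 · 0.2963 = 0.11111, 3/8 · 0.125 = 0.046875, 1/4 · 0.008 = 0.002; these sum to 0.15999.
By Bayes' rule, P(urn A | data) = (0.11111) / (0.15999) = 0.6945.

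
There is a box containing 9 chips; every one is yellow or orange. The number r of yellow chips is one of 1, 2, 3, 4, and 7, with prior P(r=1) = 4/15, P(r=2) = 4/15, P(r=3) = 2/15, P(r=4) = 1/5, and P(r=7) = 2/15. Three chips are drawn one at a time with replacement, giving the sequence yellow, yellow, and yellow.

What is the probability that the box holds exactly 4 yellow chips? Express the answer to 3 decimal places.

0.198

Under each hypothesis, the probability of the observed sequence is: P(data | r = 1) = (1/9)(1/9)(1/9) = 0.0013717; P(data | r = 2) = (2/9)(2/9)(2/9) = 0.010974; P(data | r = 3) = (3/9)(3/9)(3/9) = 0.037037; P(data | r = 4) = (4/9)(4/9)(4/9) = 0.087791; P(data | r = 7) = (7/9)(7/9)(7/9) = 0.47051.
Weighting by the prior gives 4/15 · 0.0013717 = 0.0003658, 4/15 · 0.010974 = 0.0029264, 2/15 · 0.037037 = 0.0049383, 1/5 · 0.087791 = 0.017558, 2/15 · 0.47051 = 0.062734; summing to 0.088523.
Therefore the posterior P(r = 4 | data) = (0.017558) / (0.088523) = 0.19835.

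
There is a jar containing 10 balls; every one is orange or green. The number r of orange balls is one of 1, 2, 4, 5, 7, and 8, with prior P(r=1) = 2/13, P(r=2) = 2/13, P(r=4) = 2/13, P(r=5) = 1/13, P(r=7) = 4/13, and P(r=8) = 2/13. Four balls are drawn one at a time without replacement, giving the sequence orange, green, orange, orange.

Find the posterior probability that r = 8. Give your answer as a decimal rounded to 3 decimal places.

For each hypothesis, P(data | H) works out to: P(data | r = 1) = (1/10)(9/9)(0/8) = 0; P(data | r = 2) = (2/10)(8/9)(1/8)(0/7) = 0; P(data | r = 4) = (4/10)(6/9)(3/8)(2/7) = 0.028571; P(data | r = 5) = (5/10)(5/9)(4/8)(3/7) = 0.059524; P(data | r = 7) = (7/10)(3/9)(6/8)(5/7) = 0.125; P(data | r = 8) = (8/10)(2/9)(7/8)(6/7) = 0.13333.
Multiplying each by its prior: 2/13 · 0 = 0, 2/13 · 0 = 0, 2/13 · 0.028571 = 0.0043956, 1/13 · 0.059524 = 0.0045788, 4/13 · 0.125 = 0.038462, 2/13 · 0.13333 = 0.020513; these sum to 0.067949.
Hence P(r = 8 | data) = (0.020513) / (0.067949) = 0.30189.

0.302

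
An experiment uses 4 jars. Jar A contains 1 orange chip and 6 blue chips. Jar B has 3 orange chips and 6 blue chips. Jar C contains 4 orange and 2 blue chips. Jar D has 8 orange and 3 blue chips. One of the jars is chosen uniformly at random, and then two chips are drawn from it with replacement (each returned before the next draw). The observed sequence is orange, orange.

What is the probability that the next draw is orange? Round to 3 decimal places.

The likelihood of the observed sequence under each hypothesis: P(data | jar A) = (1/7)(1/7) = 0.020408; P(data | jar B) = (3/9)(3/9) = 0.11111; P(data | jar C) = (4/6)(4/6) = 0.44444; P(data | jar D) = (8/11)(8/11) = 0.52893.
The prior-weighted likelihoods are 1/4 · 0.020408 = 0.005102, 1/4 · 0.11111 = 0.027778, 1/4 · 0.44444 = 0.11111, 1/4 · 0.52893 = 0.13223; summing to 0.27622.
Normalising, the posterior is P(jar A | data) = 0.018471, P(jar B | data) = 0.10056, P(jar C | data) = 0.40225, P(jar D | data) = 0.47871.
Averaging over the posterior, P(orange next | data) = (1/7)(0.018471) + (1/3)(0.10056) + (2/3)(0.40225) + (8/11)(0.47871) = 0.65248.

0.652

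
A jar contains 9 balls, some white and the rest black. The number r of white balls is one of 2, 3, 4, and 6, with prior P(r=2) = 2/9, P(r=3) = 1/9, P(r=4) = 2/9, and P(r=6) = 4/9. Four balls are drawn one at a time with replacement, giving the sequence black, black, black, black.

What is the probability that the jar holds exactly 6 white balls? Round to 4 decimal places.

0.0422

The likelihood of the observed sequence under each hypothesis: P(data | r = 2) = (7/9)(7/9)(7/9)(7/9) = 0.36595; P(data | r = 3) = (6/9)(6/9)(6/9)(6/9) = 0.19753; P(data | r = 4) = (5/9)(5/9)(5/9)(5/9) = 0.09526; P(data | r = 6) = (3/9)(3/9)(3/9)(3/9) = 0.012346.
Weighting by the prior gives 2/9 · 0.36595 = 0.081322, 1/9 · 0.19753 = 0.021948, 2/9 · 0.09526 = 0.021169, 4/9 · 0.012346 = 0.005487; summing to 0.12993.
Hence P(r = 6 | data) = (0.005487) / (0.12993) = 0.042231.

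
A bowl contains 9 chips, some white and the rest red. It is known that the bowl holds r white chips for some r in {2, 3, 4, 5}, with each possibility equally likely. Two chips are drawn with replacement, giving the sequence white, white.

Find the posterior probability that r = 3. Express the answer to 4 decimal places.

0.1667

Under each hypothesis, the probability of the observed sequence is: P(data | r = 2) = (2/9)(2/9) = 4/81; P(data | r = 3) = (3/9)(3/9) = 1/9; P(data | r = 4) = (4/9)(4/9) = 16/81; P(data | r = 5) = (5/9)(5/9) = 25/81.
Multiplying each by its prior: 1/4 · 4/81 = 1/81, 1/4 · 1/9 = 1/36, 1/4 · 16/81 = 4/81, 1/4 · 25/81 = 25/324; with total 1/6.
Therefore the posterior P(r = 3 | data) = (1/36) / (1/6) = 1/6.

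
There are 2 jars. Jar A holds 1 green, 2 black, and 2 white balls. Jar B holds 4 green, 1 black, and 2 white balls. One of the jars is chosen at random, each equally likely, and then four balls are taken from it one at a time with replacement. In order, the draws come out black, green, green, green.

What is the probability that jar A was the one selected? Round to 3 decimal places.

Under each hypothesis, the probability of the observed sequence is: P(data | jar A) = (2/5)(1/5)(1/5)(1/5) = 0.0032; P(data | jar B) = (1/7)(4/7)(4/7)(4/7) = 0.026656.
Multiplying each by its prior: 1/2 · 0.0032 = 0.0016, 1/2 · 0.026656 = 0.013328; with total 0.014928.
By Bayes' rule, P(jar A | data) = (0.0016) / (0.014928) = 0.10718.

0.107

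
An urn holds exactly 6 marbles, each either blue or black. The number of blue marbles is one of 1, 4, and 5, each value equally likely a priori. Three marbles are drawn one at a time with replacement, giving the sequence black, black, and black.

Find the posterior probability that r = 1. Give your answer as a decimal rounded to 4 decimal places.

0.9328

Compute the likelihood of the observed sequence for each case: P(data | r = 1) = (5/6)(5/6)(5/6) = 125/216; P(data | r = 4) = (2/6)(2/6)(2/6) = 1/27; P(data | r = 5) = (1/6)(1/6)(1/6) = 1/216.
Weighting by the prior gives 1/3 · 125/216 = 125/648, 1/3 · 1/27 = 1/81, 1/3 · 1/216 = 1/648; with total 67/324.
So P(r = 1 | data) = (125/648) / (67/324) = 125/134.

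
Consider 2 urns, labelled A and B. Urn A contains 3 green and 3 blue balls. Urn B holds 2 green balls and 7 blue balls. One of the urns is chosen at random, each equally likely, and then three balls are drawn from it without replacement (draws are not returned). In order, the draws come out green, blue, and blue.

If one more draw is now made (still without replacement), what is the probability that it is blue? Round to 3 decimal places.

0.596

For each hypothesis, P(data | H) works out to: P(data | urn A) = (3/6)(3/5)(2/4) = 3/20; P(data | urn B) = (2/9)(7/8)(6/7) = 1/6.
Multiplying each by its prior: 1/2 · 3/20 = 3/40, 1/2 · 1/6 = 1/12; with total 19/120.
Dividing through by the total gives posterior P(urn A | data) = 9/19, P(urn B | data) = 10/19.
So P(blue next | data) = Σ P(blue next | H) P(H | data) = (1/3)(9/19) + (5/6)(10/19) = 34/57.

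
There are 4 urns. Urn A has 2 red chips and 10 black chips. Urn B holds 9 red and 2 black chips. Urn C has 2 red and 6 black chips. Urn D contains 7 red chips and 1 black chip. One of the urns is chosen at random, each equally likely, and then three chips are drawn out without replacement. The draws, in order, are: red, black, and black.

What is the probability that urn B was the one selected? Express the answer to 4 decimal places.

0.0546

For each hypothesis, P(data | H) works out to: P(data | urn A) = (2/12)(10/11)(9/10) = 0.13636; P(data | urn B) = (9/11)(2/10)(1/9) = 0.018182; P(data | urn C) = (2/8)(6/7)(5/6) = 0.17857; P(data | urn D) = (7/8)(1/7)(0/6) = 0.
Weighting by the prior gives 1/4 · 0.13636 = 0.034091, 1/4 · 0.018182 = 0.0045455, 1/4 · 0.17857 = 0.044643, 1/4 · 0 = 0; with total 0.083279.
So P(urn B | data) = (0.0045455) / (0.083279) = 0.054581.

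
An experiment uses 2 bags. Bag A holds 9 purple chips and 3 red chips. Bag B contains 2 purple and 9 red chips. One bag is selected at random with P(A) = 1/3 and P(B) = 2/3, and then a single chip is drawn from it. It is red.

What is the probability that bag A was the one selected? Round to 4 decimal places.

The likelihood of this draw under each hypothesis: P(data | bag A) = (3/12) = 1/4; P(data | bag B) = (9/11) = 9/11.
The prior-weighted likelihoods are 1/3 · 1/4 = 1/12, 2/3 · 9/11 = 6/11; summing to 83/132.
Therefore the posterior P(bag A | data) = (1/12) / (83/132) = 11/83.

0.1325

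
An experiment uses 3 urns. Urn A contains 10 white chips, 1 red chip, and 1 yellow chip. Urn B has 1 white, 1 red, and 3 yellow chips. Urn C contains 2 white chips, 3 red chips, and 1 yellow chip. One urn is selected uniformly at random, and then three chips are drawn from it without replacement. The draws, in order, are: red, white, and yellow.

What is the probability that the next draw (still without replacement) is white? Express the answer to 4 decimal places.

For each hypothesis, P(data | H) works out to: P(data | urn A) = (1/12)(10/11)(1/10) = 0.0075758; P(data | urn B) = (1/5)(1/4)(3/3) = 0.05; P(data | urn C) = (3/6)(2/5)(1/4) = 0.05.
Weighting by the prior gives 1/3 · 0.0075758 = 0.0025253, 1/3 · 0.05 = 0.016667, 1/3 · 0.05 = 0.016667; summing to 0.035859.
The posterior is then P(urn A | data) = 0.070423, P(urn B | data) = 0.46479, P(urn C | data) = 0.46479.
Averaging over the posterior, P(white next | data) = (1)(0.070423) + (0)(0.46479) + (1/3)(0.46479) = 0.22535.

0.2254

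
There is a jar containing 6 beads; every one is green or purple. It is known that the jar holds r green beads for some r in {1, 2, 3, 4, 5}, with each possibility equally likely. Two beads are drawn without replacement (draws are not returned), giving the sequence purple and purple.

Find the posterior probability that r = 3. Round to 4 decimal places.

Under each hypothesis, the probability of the observed sequence is: P(data | r = 1) = (5/6)(4/5) = 2/3; P(data | r = 2) = (4/6)(3/5) = 2/5; P(data | r = 3) = (3/6)(2/5) = 1/5; P(data | r = 4) = (2/6)(1/5) = 1/15; P(data | r = 5) = (1/6)(0/5) = 0.
Multiplying each by its prior: 1/5 · 2/3 = 2/15, 1/5 · 2/5 = 2/25, 1/5 · 1/5 = 1/25, 1/5 · 1/15 = 1/75, 1/5 · 0 = 0; these sum to 4/15.
By Bayes' rule, P(r = 3 | data) = (1/25) / (4/15) = 3/20.

0.1500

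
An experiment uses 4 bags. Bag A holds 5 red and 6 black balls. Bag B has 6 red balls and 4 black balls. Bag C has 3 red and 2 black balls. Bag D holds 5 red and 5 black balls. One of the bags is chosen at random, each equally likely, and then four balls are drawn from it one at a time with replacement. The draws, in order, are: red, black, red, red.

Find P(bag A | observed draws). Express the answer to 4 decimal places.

The likelihood of the observed sequence under each hypothesis: P(data | bag A) = (5/11)(6/11)(5/11)(5/11) = 0.051226; P(data | bag B) = (6/10)(4/10)(6/10)(6/10) = 0.0864; P(data | bag C) = (3/5)(2/5)(3/5)(3/5) = 0.0864; P(data | bag D) = (5/10)(5/10)(5/10)(5/10) = 0.0625.
The prior-weighted likelihoods are 1/4 · 0.051226 = 0.012807, 1/4 · 0.0864 = 0.0216, 1/4 · 0.0864 = 0.0216, 1/4 · 0.0625 = 0.015625; with total 0.071632.
Hence P(bag A | data) = (0.012807) / (0.071632) = 0.17878.

0.1788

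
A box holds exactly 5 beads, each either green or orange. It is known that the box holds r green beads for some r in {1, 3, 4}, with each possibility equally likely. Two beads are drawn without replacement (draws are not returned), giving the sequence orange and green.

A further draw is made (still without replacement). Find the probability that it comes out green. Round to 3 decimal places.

0.571

For each hypothesis, P(data | H) works out to: P(data | r = 1) = (4/5)(1/4) = 1/5; P(data | r = 3) = (2/5)(3/4) = 3/10; P(data | r = 4) = (1/5)(4/4) = 1/5.
The prior-weighted likelihoods are 1/3 · 1/5 = 1/15, 1/3 · 3/10 = 1/10, 1/3 · 1/5 = 1/15; with total 7/30.
Dividing through by the total gives posterior P(r = 1 | data) = 2/7, P(r = 3 | data) = 3/7, P(r = 4 | data) = 2/7.
The predictive probability is P(green next | data) = (0)(2/7) + (2/3)(3/7) + (1)(2/7) = 4/7.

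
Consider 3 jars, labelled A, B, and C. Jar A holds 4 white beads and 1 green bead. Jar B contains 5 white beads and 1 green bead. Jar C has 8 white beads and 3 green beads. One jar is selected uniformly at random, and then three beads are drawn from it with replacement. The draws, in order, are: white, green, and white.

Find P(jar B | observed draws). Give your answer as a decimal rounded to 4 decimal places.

The likelihood of the observed sequence under each hypothesis: P(data | jar A) = (4/5)(1/5)(4/5) = 0.128; P(data | jar B) = (5/6)(1/6)(5/6) = 0.11574; P(data | jar C) = (8/11)(3/11)(8/11) = 0.14425.
Multiplying each by its prior: 1/3 · 0.128 = 0.042667, 1/3 · 0.11574 = 0.03858, 1/3 · 0.14425 = 0.048084; with total 0.12933.
Hence P(jar B | data) = (0.03858) / (0.12933) = 0.29831.

0.2983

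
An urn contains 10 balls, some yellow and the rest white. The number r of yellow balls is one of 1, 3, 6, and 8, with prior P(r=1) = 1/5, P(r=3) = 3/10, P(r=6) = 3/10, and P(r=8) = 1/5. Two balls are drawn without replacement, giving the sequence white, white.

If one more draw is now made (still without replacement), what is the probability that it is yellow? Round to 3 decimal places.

Under each hypothesis, the probability of the observed sequence is: P(data | r = 1) = (9/10)(8/9) = 4/5; P(data | r = 3) = (7/10)(6/9) = 7/15; P(data | r = 6) = (4/10)(3/9) = 2/15; P(data | r = 8) = (2/10)(1/9) = 1/45.
Multiplying each by its prior: 1/5 · 4/5 = 4/25, 3/10 · 7/15 = 7/50, 3/10 · 2/15 = 1/25, 1/5 · 1/45 = 1/225; with total 31/90.
Dividing through by the total gives posterior P(r = 1 | data) = 72/155, P(r = 3 | data) = 63/155, P(r = 6 | data) = 18/155, P(r = 8 | data) = 2/155.
So P(yellow next | data) = Σ P(yellow next | H) P(H | data) = (1/8)(72/155) + (3/8)(63/155) + (3/4)(18/155) + (1)(2/155) = 77/248.

0.310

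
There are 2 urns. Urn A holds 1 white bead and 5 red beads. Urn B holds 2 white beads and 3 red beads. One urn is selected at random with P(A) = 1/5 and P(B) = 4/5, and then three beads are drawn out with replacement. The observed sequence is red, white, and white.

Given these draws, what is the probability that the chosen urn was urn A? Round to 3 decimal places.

Under each hypothesis, the probability of the observed sequence is: P(data | urn A) = (5/6)(1/6)(1/6) = 0.023148; P(data | urn B) = (3/5)(2/5)(2/5) = 0.096.
The prior-weighted likelihoods are 1/5 · 0.023148 = 0.0046296, 4/5 · 0.096 = 0.0768; with total 0.08143.
Hence P(urn A | data) = (0.0046296) / (0.08143) = 0.056854.

0.057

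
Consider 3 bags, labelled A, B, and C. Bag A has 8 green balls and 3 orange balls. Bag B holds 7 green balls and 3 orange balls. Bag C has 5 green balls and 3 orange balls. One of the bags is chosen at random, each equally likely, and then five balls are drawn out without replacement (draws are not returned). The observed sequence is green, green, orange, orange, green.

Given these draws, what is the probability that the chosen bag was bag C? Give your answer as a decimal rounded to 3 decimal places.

Compute the likelihood of the observed sequence for each case: P(data | bag A) = (8/11)(7/10)(3/9)(2/8)(6/7) = 0.036364; P(data | bag B) = (7/10)(6/9)(3/8)(2/7)(5/6) = 0.041667; P(data | bag C) = (5/8)(4/7)(3/6)(2/5)(3/4) = 0.053571.
Weighting by the prior gives 1/3 · 0.036364 = 0.012121, 1/3 · 0.041667 = 0.013889, 1/3 · 0.053571 = 0.017857; with total 0.043867.
So P(bag C | data) = (0.017857) / (0.043867) = 0.40707.

0.407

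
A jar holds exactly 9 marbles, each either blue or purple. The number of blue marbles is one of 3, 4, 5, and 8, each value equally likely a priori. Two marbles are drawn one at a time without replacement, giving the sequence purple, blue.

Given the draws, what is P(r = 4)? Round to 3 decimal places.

The likelihood of the observed sequence under each hypothesis: P(data | r = 3) = (6/9)(3/8) = 1/4; P(data | r = 4) = (5/9)(4/8) = 5/18; P(data | r = 5) = (4/9)(5/8) = 5/18; P(data | r = 8) = (1/9)(8/8) = 1/9.
The prior-weighted likelihoods are 1/4 · 1/4 = 1/16, 1/4 · 5/18 = 5/72, 1/4 · 5/18 = 5/72, 1/4 · 1/9 = 1/36; with total 11/48.
So P(r = 4 | data) = (5/72) / (11/48) = 10/33.

0.303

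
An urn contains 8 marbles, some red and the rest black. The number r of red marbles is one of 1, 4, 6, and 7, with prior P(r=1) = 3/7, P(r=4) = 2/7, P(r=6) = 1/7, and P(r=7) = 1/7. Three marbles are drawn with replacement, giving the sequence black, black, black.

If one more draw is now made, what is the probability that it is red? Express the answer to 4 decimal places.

0.1711

For each hypothesis, P(data | H) works out to: P(data | r = 1) = (7/8)(7/8)(7/8) = 0.66992; P(data | r = 4) = (4/8)(4/8)(4/8) = 0.125; P(data | r = 6) = (2/8)(2/8)(2/8) = 0.015625; P(data | r = 7) = (1/8)(1/8)(1/8) = 0.0019531.
The prior-weighted likelihoods are 3/7 · 0.66992 = 0.28711, 2/7 · 0.125 = 0.035714, 1/7 · 0.015625 = 0.0022321, 1/7 · 0.0019531 = 0.00027902; summing to 0.32533.
The posterior is then P(r = 1 | data) = 0.8825, P(r = 4 | data) = 0.10978, P(r = 6 | data) = 0.0068611, P(r = 7 | data) = 0.00085763.
The predictive probability is P(red next | data) = (1/8)(0.8825) + (1/2)(0.10978) + (3/4)(0.0068611) + (7/8)(0.00085763) = 0.1711.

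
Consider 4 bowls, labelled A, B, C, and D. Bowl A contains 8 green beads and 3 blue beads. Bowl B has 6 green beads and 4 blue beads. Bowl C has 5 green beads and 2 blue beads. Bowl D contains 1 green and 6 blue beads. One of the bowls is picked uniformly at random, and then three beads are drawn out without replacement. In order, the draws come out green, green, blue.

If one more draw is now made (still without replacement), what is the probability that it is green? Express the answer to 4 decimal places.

0.6935

For each hypothesis, P(data | H) works out to: P(data | bowl A) = (8/11)(7/10)(3/9) = 0.1697; P(data | bowl B) = (6/10)(5/9)(4/8) = 0.16667; P(data | bowl C) = (5/7)(4/6)(2/5) = 0.19048; P(data | bowl D) = (1/7)(0/6) = 0.
The prior-weighted likelihoods are 1/4 · 0.1697 = 0.042424, 1/4 · 0.16667 = 0.041667, 1/4 · 0.19048 = 0.047619, 1/4 · 0 = 0; these sum to 0.13171.
Dividing through by the total gives posterior P(bowl A | data) = 0.3221, P(bowl B | data) = 0.31635, P(bowl C | data) = 0.36154, P(bowl D | data) = 0.
The predictive probability is P(green next | data) = (3/4)(0.3221) + (4/7)(0.31635) + (3/4)(0.36154) = 0.69351.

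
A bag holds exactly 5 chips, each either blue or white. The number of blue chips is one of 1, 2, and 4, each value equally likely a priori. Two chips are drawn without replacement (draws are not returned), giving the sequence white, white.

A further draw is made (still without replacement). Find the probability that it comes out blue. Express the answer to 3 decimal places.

0.444

Under each hypothesis, the probability of the observed sequence is: P(data | r = 1) = (4/5)(3/4) = 3/5; P(data | r = 2) = (3/5)(2/4) = 3/10; P(data | r = 4) = (1/5)(0/4) = 0.
Weighting by the prior gives 1/3 · 3/5 = 1/5, 1/3 · 3/10 = 1/10, 1/3 · 0 = 0; summing to 3/10.
Dividing through by the total gives posterior P(r = 1 | data) = 2/3, P(r = 2 | data) = 1/3, P(r = 4 | data) = 0.
So P(blue next | data) = Σ P(blue next | H) P(H | data) = (1/3)(2/3) + (2/3)(1/3) = 4/9.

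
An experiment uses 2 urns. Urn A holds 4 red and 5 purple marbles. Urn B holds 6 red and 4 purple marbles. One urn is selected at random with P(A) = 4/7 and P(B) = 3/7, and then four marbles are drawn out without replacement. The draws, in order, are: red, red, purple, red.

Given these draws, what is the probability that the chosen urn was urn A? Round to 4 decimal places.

For each hypothesis, P(data | H) works out to: P(data | urn A) = (4/9)(3/8)(5/7)(2/6) = 5/126; P(data | urn B) = (6/10)(5/9)(4/8)(4/7) = 2/21.
The prior-weighted likelihoods are 4/7 · 5/126 = 10/441, 3/7 · 2/21 = 2/49; summing to 4/63.
Hence P(urn A | data) = (10/441) / (4/63) = 5/14.

0.3571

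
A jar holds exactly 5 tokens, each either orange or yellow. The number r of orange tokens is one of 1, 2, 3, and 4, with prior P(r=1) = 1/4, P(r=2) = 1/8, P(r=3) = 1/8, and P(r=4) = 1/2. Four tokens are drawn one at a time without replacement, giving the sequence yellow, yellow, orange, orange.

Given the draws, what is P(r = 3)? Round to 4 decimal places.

For each hypothesis, P(data | H) works out to: P(data | r = 1) = (4/5)(3/4)(1/3)(0/2) = 0; P(data | r = 2) = (3/5)(2/4)(2/3)(1/2) = 1/10; P(data | r = 3) = (2/5)(1/4)(3/3)(2/2) = 1/10; P(data | r = 4) = (1/5)(0/4) = 0.
Multiplying each by its prior: 1/4 · 0 = 0, 1/8 · 1/10 = 1/80, 1/8 · 1/10 = 1/80, 1/2 · 0 = 0; with total 1/40.
So P(r = 3 | data) = (1/80) / (1/40) = 1/2.

0.5000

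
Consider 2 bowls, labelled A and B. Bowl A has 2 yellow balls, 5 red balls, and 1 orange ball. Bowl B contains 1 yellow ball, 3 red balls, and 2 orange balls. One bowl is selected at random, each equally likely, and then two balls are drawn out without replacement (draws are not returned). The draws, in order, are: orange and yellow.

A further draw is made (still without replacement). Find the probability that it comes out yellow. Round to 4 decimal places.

0.0581

The likelihood of the observed sequence under each hypothesis: P(data | bowl A) = (1/8)(2/7) = 1/28; P(data | bowl B) = (2/6)(1/5) = 1/15.
The prior-weighted likelihoods are 1/2 · 1/28 = 1/56, 1/2 · 1/15 = 1/30; summing to 43/840.
The posterior is then P(bowl A | data) = 15/43, P(bowl B | data) = 28/43.
Averaging over the posterior, P(yellow next | data) = (1/6)(15/43) + (0)(28/43) = 5/86.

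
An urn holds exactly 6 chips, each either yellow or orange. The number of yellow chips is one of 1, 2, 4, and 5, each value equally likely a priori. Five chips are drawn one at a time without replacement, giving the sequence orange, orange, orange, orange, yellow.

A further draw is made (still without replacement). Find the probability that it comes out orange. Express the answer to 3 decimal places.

Compute the likelihood of the observed sequence for each case: P(data | r = 1) = (5/6)(4/5)(3/4)(2/3)(1/2) = 1/6; P(data | r = 2) = (4/6)(3/5)(2/4)(1/3)(2/2) = 1/15; P(data | r = 4) = (2/6)(1/5)(0/4) = 0; P(data | r = 5) = (1/6)(0/5) = 0.
Multiplying each by its prior: 1/4 · 1/6 = 1/24, 1/4 · 1/15 = 1/60, 1/4 · 0 = 0, 1/4 · 0 = 0; with total 7/120.
Dividing through by the total gives posterior P(r = 1 | data) = 5/7, P(r = 2 | data) = 2/7, P(r = 4 | data) = 0, P(r = 5 | data) = 0.
The predictive probability is P(orange next | data) = (1)(5/7) + (0)(2/7) = 5/7.

0.714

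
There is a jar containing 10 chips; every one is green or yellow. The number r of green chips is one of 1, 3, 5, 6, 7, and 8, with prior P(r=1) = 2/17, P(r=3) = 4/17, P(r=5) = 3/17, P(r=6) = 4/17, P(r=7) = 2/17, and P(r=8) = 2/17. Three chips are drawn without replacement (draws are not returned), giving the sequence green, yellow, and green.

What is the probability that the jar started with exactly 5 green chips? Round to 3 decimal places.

0.211

Under each hypothesis, the probability of the observed sequence is: P(data | r = 1) = (1/10)(9/9)(0/8) = 0; P(data | r = 3) = (3/10)(7/9)(2/8) = 7/120; P(data | r = 5) = (5/10)(5/9)(4/8) = 5/36; P(data | r = 6) = (6/10)(4/9)(5/8) = 1/6; P(data | r = 7) = (7/10)(3/9)(6/8) = 7/40; P(data | r = 8) = (8/10)(2/9)(7/8) = 7/45.
The prior-weighted likelihoods are 2/17 · 0 = 0, 4/17 · 7/120 = 7/510, 3/17 · 5/36 = 5/204, 4/17 · 1/6 = 2/51, 2/17 · 7/40 = 7/340, 2/17 · 7/45 = 14/765; with total 89/765.
Hence P(r = 5 | data) = (5/204) / (89/765) = 75/356.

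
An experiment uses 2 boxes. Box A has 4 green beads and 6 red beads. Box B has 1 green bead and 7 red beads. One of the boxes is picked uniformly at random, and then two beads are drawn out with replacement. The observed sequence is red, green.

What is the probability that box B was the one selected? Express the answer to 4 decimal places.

0.3131

For each hypothesis, P(data | H) works out to: P(data | box A) = (6/10)(4/10) = 0.24; P(data | box B) = (7/8)(1/8) = 0.10938.
The prior-weighted likelihoods are 1/2 · 0.24 = 0.12, 1/2 · 0.10938 = 0.054688; summing to 0.17469.
By Bayes' rule, P(box B | data) = (0.054688) / (0.17469) = 0.31306.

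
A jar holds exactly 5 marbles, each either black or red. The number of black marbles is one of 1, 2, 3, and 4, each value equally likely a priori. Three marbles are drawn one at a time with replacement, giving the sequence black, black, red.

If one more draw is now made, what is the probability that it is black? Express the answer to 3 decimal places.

Compute the likelihood of the observed sequence for each case: P(data | r = 1) = (1/5)(1/5)(4/5) = 4/125; P(data | r = 2) = (2/5)(2/5)(3/5) = 12/125; P(data | r = 3) = (3/5)(3/5)(2/5) = 18/125; P(data | r = 4) = (4/5)(4/5)(1/5) = 16/125.
Weighting by the prior gives 1/4 · 4/125 = 1/125, 1/4 · 12/125 = 3/125, 1/4 · 18/125 = 9/250, 1/4 · 16/125 = 4/125; with total 1/10.
The posterior is then P(r = 1 | data) = 2/25, P(r = 2 | data) = 6/25, P(r = 3 | data) = 9/25, P(r = 4 | data) = 8/25.
The predictive probability is P(black next | data) = (1/5)(2/25) + (2/5)(6/25) + (3/5)(9/25) + (4/5)(8/25) = 73/125.

0.584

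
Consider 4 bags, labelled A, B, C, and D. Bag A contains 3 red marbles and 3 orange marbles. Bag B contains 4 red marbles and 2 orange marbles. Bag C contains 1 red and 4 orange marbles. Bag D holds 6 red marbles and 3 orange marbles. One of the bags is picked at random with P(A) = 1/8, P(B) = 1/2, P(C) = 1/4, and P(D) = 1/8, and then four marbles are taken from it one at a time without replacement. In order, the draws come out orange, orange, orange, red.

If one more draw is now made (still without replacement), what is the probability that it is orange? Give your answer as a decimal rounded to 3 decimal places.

0.866

The likelihood of the observed sequence under each hypothesis: P(data | bag A) = (3/6)(2/5)(1/4)(3/3) = 0.05; P(data | bag B) = (2/6)(1/5)(0/4) = 0; P(data | bag C) = (4/5)(3/4)(2/3)(1/2) = 0.2; P(data | bag D) = (3/9)(2/8)(1/7)(6/6) = 0.011905.
Weighting by the prior gives 1/8 · 0.05 = 0.00625, 1/2 · 0 = 0, 1/4 · 0.2 = 0.05, 1/8 · 0.011905 = 0.0014881; summing to 0.057738.
The posterior is then P(bag A | data) = 0.10825, P(bag B | data) = 0, P(bag C | data) = 0.86598, P(bag D | data) = 0.025773.
Averaging over the posterior, P(orange next | data) = (0)(0.10825) + (1)(0.86598) + (0)(0.025773) = 0.86598.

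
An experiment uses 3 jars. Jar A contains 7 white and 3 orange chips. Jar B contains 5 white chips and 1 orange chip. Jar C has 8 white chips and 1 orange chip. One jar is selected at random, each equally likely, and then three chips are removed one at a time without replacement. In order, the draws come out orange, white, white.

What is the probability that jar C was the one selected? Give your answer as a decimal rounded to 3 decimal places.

Under each hypothesis, the probability of the observed sequence is: P(data | jar A) = (3/10)(7/9)(6/8) = 0.175; P(data | jar B) = (1/6)(5/5)(4/4) = 0.16667; P(data | jar C) = (1/9)(8/8)(7/7) = 0.11111.
The prior-weighted likelihoods are 1/3 · 0.175 = 0.058333, 1/3 · 0.16667 = 0.055556, 1/3 · 0.11111 = 0.037037; with total 0.15093.
Hence P(jar C | data) = (0.037037) / (0.15093) = 0.2454.

0.245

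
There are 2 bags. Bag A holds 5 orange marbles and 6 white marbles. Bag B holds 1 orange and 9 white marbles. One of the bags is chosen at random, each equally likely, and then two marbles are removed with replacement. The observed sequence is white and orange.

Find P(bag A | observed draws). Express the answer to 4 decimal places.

Compute the likelihood of the observed sequence for each case: P(data | bag A) = (6/11)(5/11) = 0.24793; P(data | bag B) = (9/10)(1/10) = 0.09.
The prior-weighted likelihoods are 1/2 · 0.24793 = 0.12397, 1/2 · 0.09 = 0.045; summing to 0.16897.
Therefore the posterior P(bag A | data) = (0.12397) / (0.16897) = 0.73368.

0.7337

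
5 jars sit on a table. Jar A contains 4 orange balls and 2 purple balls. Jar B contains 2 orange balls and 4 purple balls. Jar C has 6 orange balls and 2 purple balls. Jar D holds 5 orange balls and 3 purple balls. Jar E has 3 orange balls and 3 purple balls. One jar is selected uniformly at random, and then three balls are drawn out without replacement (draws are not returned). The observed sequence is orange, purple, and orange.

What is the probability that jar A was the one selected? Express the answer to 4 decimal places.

The likelihood of the observed sequence under each hypothesis: P(data | jar A) = (4/6)(2/5)(3/4) = 1/5; P(data | jar B) = (2/6)(4/5)(1/4) = 1/15; P(data | jar C) = (6/8)(2/7)(5/6) = 5/28; P(data | jar D) = (5/8)(3/7)(4/6) = 5/28; P(data | jar E) = (3/6)(3/5)(2/4) = 3/20.
Weighting by the prior gives 1/5 · 1/5 = 1/25, 1/5 · 1/15 = 1/75, 1/5 · 5/28 = 1/28, 1/5 · 5/28 = 1/28, 1/5 · 3/20 = 3/100; these sum to 13/84.
Hence P(jar A | data) = (1/25) / (13/84) = 84/325.

0.2585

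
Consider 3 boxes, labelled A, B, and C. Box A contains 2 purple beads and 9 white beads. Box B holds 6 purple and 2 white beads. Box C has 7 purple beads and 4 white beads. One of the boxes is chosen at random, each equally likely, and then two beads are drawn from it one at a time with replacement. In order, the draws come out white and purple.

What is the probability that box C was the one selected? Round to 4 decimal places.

0.4076

For each hypothesis, P(data | H) works out to: P(data | box A) = (9/11)(2/11) = 0.14876; P(data | box B) = (2/8)(6/8) = 0.1875; P(data | box C) = (4/11)(7/11) = 0.2314.
Multiplying each by its prior: 1/3 · 0.14876 = 0.049587, 1/3 · 0.1875 = 0.0625, 1/3 · 0.2314 = 0.077135; these sum to 0.18922.
Therefore the posterior P(box C | data) = (0.077135) / (0.18922) = 0.40764.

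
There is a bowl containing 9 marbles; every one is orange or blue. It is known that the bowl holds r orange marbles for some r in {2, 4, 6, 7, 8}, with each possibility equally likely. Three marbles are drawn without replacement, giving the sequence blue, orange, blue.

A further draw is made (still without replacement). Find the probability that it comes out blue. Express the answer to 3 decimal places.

For each hypothesis, P(data | H) works out to: P(data | r = 2) = (7/9)(2/8)(6/7) = 0.16667; P(data | r = 4) = (5/9)(4/8)(4/7) = 0.15873; P(data | r = 6) = (3/9)(6/8)(2/7) = 0.071429; P(data | r = 7) = (2/9)(7/8)(1/7) = 0.027778; P(data | r = 8) = (1/9)(8/8)(0/7) = 0.
Multiplying each by its prior: 1/5 · 0.16667 = 0.033333, 1/5 · 0.15873 = 0.031746, 1/5 · 0.071429 = 0.014286, 1/5 · 0.027778 = 0.0055556, 1/5 · 0 = 0; summing to 0.084921.
Normalising, the posterior is P(r = 2 | data) = 0.39252, P(r = 4 | data) = 0.37383, P(r = 6 | data) = 0.16822, P(r = 7 | data) = 0.065421, P(r = 8 | data) = 0.
Averaging over the posterior, P(blue next | data) = (5/6)(0.39252) + (1/2)(0.37383) + (1/6)(0.16822) + (0)(0.065421) = 0.54206.

0.542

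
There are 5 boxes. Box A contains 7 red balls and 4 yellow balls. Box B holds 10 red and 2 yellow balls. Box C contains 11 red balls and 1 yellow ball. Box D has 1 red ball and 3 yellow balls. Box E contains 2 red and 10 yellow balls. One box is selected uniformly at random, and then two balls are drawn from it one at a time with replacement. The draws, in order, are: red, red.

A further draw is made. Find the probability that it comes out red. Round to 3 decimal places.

0.801

The likelihood of the observed sequence under each hypothesis: P(data | box A) = (7/11)(7/11) = 49/121; P(data | box B) = (10/12)(10/12) = 25/36; P(data | box C) = (11/12)(11/12) = 121/144; P(data | box D) = (1/4)(1/4) = 1/16; P(data | box E) = (2/12)(2/12) = 1/36.
Multiplying each by its prior: 1/5 · 49/121 = 49/605, 1/5 · 25/36 = 5/36, 1/5 · 121/144 = 121/720, 1/5 · 1/16 = 1/80, 1/5 · 1/36 = 1/180; summing to 393/968.
The posterior is then P(box A | data) = 0.19949, P(box B | data) = 0.3421, P(box C | data) = 0.41394, P(box D | data) = 0.030789, P(box E | data) = 0.013684.
The predictive probability is P(red next | data) = (7/11)(0.19949) + (5/6)(0.3421) + (11/12)(0.41394) + (1/4)(0.030789) + (1/6)(0.013684) = 0.80145.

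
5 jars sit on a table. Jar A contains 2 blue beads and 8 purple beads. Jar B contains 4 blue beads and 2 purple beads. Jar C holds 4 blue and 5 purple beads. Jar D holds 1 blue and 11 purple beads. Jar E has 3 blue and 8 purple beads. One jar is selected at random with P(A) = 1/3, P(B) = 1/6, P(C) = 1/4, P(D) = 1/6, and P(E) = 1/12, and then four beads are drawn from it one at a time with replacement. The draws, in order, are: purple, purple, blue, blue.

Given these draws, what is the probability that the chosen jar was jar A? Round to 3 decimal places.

Under each hypothesis, the probability of the observed sequence is: P(data | jar A) = (8/10)(8/10)(2/10)(2/10) = 0.0256; P(data | jar B) = (2/6)(2/6)(4/6)(4/6) = 0.049383; P(data | jar C) = (5/9)(5/9)(4/9)(4/9) = 0.060966; P(data | jar D) = (11/12)(11/12)(1/12)(1/12) = 0.0058353; P(data | jar E) = (8/11)(8/11)(3/11)(3/11) = 0.039342.
The prior-weighted likelihoods are 1/3 · 0.0256 = 0.0085333, 1/6 · 0.049383 = 0.0082305, 1/4 · 0.060966 = 0.015242, 1/6 · 0.0058353 = 0.00097254, 1/12 · 0.039342 = 0.0032785; these sum to 0.036256.
So P(jar A | data) = (0.0085333) / (0.036256) = 0.23536.

0.235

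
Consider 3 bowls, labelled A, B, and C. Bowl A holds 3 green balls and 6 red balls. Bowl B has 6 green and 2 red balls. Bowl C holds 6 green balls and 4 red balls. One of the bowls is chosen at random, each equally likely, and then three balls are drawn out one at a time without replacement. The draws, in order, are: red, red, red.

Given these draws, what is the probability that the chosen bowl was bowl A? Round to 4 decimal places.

0.8772

Under each hypothesis, the probability of the observed sequence is: P(data | bowl A) = (6/9)(5/8)(4/7) = 5/21; P(data | bowl B) = (2/8)(1/7)(0/6) = 0; P(data | bowl C) = (4/10)(3/9)(2/8) = 1/30.
Weighting by the prior gives 1/3 · 5/21 = 5/63, 1/3 · 0 = 0, 1/3 · 1/30 = 1/90; with total 19/210.
Hence P(bowl A | data) = (5/63) / (19/210) = 50/57.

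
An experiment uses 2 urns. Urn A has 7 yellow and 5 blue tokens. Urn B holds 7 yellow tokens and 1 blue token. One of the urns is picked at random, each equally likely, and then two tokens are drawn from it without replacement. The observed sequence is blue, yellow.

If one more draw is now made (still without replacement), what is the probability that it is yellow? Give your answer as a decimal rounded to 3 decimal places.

0.728

The likelihood of the observed sequence under each hypothesis: P(data | urn A) = (5/12)(7/11) = 35/132; P(data | urn B) = (1/8)(7/7) = 1/8.
The prior-weighted likelihoods are 1/2 · 35/132 = 35/264, 1/2 · 1/8 = 1/16; these sum to 103/528.
Dividing through by the total gives posterior P(urn A | data) = 70/103, P(urn B | data) = 33/103.
The predictive probability is P(yellow next | data) = (3/5)(70/103) + (1)(33/103) = 75/103.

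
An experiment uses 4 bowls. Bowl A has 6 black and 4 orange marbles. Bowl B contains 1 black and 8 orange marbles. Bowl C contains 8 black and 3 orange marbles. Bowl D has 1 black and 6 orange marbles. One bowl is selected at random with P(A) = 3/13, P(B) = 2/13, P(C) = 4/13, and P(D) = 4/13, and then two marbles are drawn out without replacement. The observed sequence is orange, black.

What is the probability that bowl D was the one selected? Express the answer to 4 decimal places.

0.2317

The likelihood of the observed sequence under each hypothesis: P(data | bowl A) = (4/10)(6/9) = 0.26667; P(data | bowl B) = (8/9)(1/8) = 0.11111; P(data | bowl C) = (3/11)(8/10) = 0.21818; P(data | bowl D) = (6/7)(1/6) = 0.14286.
Weighting by the prior gives 3/13 · 0.26667 = 0.061538, 2/13 · 0.11111 = 0.017094, 4/13 · 0.21818 = 0.067133, 4/13 · 0.14286 = 0.043956; these sum to 0.18972.
Therefore the posterior P(bowl D | data) = (0.043956) / (0.18972) = 0.23169.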